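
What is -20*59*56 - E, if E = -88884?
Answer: 22804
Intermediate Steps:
-20*59*56 - E = -20*59*56 - 1*(-88884) = -1180*56 + 88884 = -66080 + 88884 = 22804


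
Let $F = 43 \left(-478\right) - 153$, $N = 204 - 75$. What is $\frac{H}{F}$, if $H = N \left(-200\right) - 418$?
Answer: $\frac{26218}{20707} \approx 1.2661$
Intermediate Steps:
$N = 129$ ($N = 204 - 75 = 129$)
$H = -26218$ ($H = 129 \left(-200\right) - 418 = -25800 - 418 = -26218$)
$F = -20707$ ($F = -20554 - 153 = -20707$)
$\frac{H}{F} = - \frac{26218}{-20707} = \left(-26218\right) \left(- \frac{1}{20707}\right) = \frac{26218}{20707}$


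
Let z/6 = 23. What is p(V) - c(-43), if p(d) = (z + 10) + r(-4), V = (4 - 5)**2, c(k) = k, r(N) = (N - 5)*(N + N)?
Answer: 263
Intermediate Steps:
z = 138 (z = 6*23 = 138)
r(N) = 2*N*(-5 + N) (r(N) = (-5 + N)*(2*N) = 2*N*(-5 + N))
V = 1 (V = (-1)**2 = 1)
p(d) = 220 (p(d) = (138 + 10) + 2*(-4)*(-5 - 4) = 148 + 2*(-4)*(-9) = 148 + 72 = 220)
p(V) - c(-43) = 220 - 1*(-43) = 220 + 43 = 263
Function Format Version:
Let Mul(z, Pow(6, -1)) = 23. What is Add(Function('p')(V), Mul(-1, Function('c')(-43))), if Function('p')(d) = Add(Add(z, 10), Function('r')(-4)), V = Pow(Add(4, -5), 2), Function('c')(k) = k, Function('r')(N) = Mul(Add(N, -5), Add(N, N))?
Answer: 263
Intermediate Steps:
z = 138 (z = Mul(6, 23) = 138)
Function('r')(N) = Mul(2, N, Add(-5, N)) (Function('r')(N) = Mul(Add(-5, N), Mul(2, N)) = Mul(2, N, Add(-5, N)))
V = 1 (V = Pow(-1, 2) = 1)
Function('p')(d) = 220 (Function('p')(d) = Add(Add(138, 10), Mul(2, -4, Add(-5, -4))) = Add(148, Mul(2, -4, -9)) = Add(148, 72) = 220)
Add(Function('p')(V), Mul(-1, Function('c')(-43))) = Add(220, Mul(-1, -43)) = Add(220, 43) = 263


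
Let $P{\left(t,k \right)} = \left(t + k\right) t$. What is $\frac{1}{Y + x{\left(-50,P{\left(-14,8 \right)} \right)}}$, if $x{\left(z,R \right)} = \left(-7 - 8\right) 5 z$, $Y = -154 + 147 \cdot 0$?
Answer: $\frac{1}{3596} \approx 0.00027809$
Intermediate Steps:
$Y = -154$ ($Y = -154 + 0 = -154$)
$P{\left(t,k \right)} = t \left(k + t\right)$ ($P{\left(t,k \right)} = \left(k + t\right) t = t \left(k + t\right)$)
$x{\left(z,R \right)} = - 75 z$ ($x{\left(z,R \right)} = \left(-15\right) 5 z = - 75 z$)
$\frac{1}{Y + x{\left(-50,P{\left(-14,8 \right)} \right)}} = \frac{1}{-154 - -3750} = \frac{1}{-154 + 3750} = \frac{1}{3596}$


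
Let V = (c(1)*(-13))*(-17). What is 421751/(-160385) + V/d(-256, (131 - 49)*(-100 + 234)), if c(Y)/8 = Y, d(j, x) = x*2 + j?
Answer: -221921776/87089055 ≈ -2.5482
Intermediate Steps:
d(j, x) = j + 2*x (d(j, x) = 2*x + j = j + 2*x)
c(Y) = 8*Y
V = 1768 (V = ((8*1)*(-13))*(-17) = (8*(-13))*(-17) = -104*(-17) = 1768)
421751/(-160385) + V/d(-256, (131 - 49)*(-100 + 234)) = 421751/(-160385) + 1768/(-256 + 2*((131 - 49)*(-100 + 234))) = 421751*(-1/160385) + 1768/(-256 + 2*(82*134)) = -421751/160385 + 1768/(-256 + 2*10988) = -421751/160385 + 1768/(-256 + 21976) = -421751/160385 + 1768/21720 = -421751/160385 + 1768*(1/21720) = -421751/160385 + 221/2715 = -221921776/87089055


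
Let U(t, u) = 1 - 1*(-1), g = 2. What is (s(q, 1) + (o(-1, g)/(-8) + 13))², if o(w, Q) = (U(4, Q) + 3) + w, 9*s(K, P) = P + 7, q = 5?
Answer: 58081/324 ≈ 179.26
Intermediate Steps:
s(K, P) = 7/9 + P/9 (s(K, P) = (P + 7)/9 = (7 + P)/9 = 7/9 + P/9)
U(t, u) = 2 (U(t, u) = 1 + 1 = 2)
o(w, Q) = 5 + w (o(w, Q) = (2 + 3) + w = 5 + w)
(s(q, 1) + (o(-1, g)/(-8) + 13))² = ((7/9 + (⅑)*1) + ((5 - 1)/(-8) + 13))² = ((7/9 + ⅑) + (4*(-⅛) + 13))² = (8/9 + (-½ + 13))² = (8/9 + 25/2)² = (241/18)² = 58081/324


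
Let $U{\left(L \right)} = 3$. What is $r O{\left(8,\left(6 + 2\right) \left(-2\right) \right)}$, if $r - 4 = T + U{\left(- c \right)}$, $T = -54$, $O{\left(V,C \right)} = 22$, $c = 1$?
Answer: $-1034$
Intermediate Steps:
$r = -47$ ($r = 4 + \left(-54 + 3\right) = 4 - 51 = -47$)
$r O{\left(8,\left(6 + 2\right) \left(-2\right) \right)} = \left(-47\right) 22 = -1034$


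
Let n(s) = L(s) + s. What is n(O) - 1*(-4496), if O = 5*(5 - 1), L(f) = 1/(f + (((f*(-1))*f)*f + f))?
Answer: 35947359/7960 ≈ 4516.0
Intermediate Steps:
L(f) = 1/(-f³ + 2*f) (L(f) = 1/(f + (((-f)*f)*f + f)) = 1/(f + ((-f²)*f + f)) = 1/(f + (-f³ + f)) = 1/(f + (f - f³)) = 1/(-f³ + 2*f))
O = 20 (O = 5*4 = 20)
n(s) = s - 1/(s*(-2 + s²)) (n(s) = -1/(s*(-2 + s²)) + s = s - 1/(s*(-2 + s²)))
n(O) - 1*(-4496) = (20 - 1/(20*(-2 + 20²))) - 1*(-4496) = (20 - 1*1/20/(-2 + 400)) + 4496 = (20 - 1*1/20/398) + 4496 = (20 - 1*1/20*1/398) + 4496 = (20 - 1/7960) + 4496 = 159199/7960 + 4496 = 35947359/7960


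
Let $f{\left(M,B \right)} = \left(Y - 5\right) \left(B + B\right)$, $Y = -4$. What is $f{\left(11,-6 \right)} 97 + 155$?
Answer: $10631$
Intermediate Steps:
$f{\left(M,B \right)} = - 18 B$ ($f{\left(M,B \right)} = \left(-4 - 5\right) \left(B + B\right) = - 9 \cdot 2 B = - 18 B$)
$f{\left(11,-6 \right)} 97 + 155 = \left(-18\right) \left(-6\right) 97 + 155 = 108 \cdot 97 + 155 = 10476 + 155 = 10631$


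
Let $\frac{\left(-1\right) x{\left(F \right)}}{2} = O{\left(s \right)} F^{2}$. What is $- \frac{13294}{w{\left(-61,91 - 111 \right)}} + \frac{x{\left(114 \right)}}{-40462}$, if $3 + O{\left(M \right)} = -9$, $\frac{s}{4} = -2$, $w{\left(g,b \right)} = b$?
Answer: $\frac{132915937}{202310} \approx 656.99$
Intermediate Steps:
$s = -8$ ($s = 4 \left(-2\right) = -8$)
$O{\left(M \right)} = -12$ ($O{\left(M \right)} = -3 - 9 = -12$)
$x{\left(F \right)} = 24 F^{2}$ ($x{\left(F \right)} = - 2 \left(- 12 F^{2}\right) = 24 F^{2}$)
$- \frac{13294}{w{\left(-61,91 - 111 \right)}} + \frac{x{\left(114 \right)}}{-40462} = - \frac{13294}{91 - 111} + \frac{24 \cdot 114^{2}}{-40462} = - \frac{13294}{91 - 111} + 24 \cdot 12996 \left(- \frac{1}{40462}\right) = - \frac{13294}{-20} + 311904 \left(- \frac{1}{40462}\right) = \left(-13294\right) \left(- \frac{1}{20}\right) - \frac{155952}{20231} = \frac{6647}{10} - \frac{155952}{20231} = \frac{132915937}{202310}$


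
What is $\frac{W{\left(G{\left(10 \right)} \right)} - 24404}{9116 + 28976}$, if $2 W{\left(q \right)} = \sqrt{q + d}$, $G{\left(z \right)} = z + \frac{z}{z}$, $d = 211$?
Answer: $- \frac{6101}{9523} + \frac{\sqrt{222}}{76184} \approx -0.64046$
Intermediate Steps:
$G{\left(z \right)} = 1 + z$ ($G{\left(z \right)} = z + 1 = 1 + z$)
$W{\left(q \right)} = \frac{\sqrt{211 + q}}{2}$ ($W{\left(q \right)} = \frac{\sqrt{q + 211}}{2} = \frac{\sqrt{211 + q}}{2}$)
$\frac{W{\left(G{\left(10 \right)} \right)} - 24404}{9116 + 28976} = \frac{\frac{\sqrt{211 + \left(1 + 10\right)}}{2} - 24404}{9116 + 28976} = \frac{\frac{\sqrt{211 + 11}}{2} - 24404}{38092} = \left(\frac{\sqrt{222}}{2} - 24404\right) \frac{1}{38092} = \left(-24404 + \frac{\sqrt{222}}{2}\right) \frac{1}{38092} = - \frac{6101}{9523} + \frac{\sqrt{222}}{76184}$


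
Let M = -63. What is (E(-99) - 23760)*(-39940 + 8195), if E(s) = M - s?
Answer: 753118380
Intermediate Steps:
E(s) = -63 - s
(E(-99) - 23760)*(-39940 + 8195) = ((-63 - 1*(-99)) - 23760)*(-39940 + 8195) = ((-63 + 99) - 23760)*(-31745) = (36 - 23760)*(-31745) = -23724*(-31745) = 753118380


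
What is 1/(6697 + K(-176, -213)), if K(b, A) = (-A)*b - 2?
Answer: -1/30793 ≈ -3.2475e-5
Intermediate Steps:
K(b, A) = -2 - A*b (K(b, A) = -A*b - 2 = -2 - A*b)
1/(6697 + K(-176, -213)) = 1/(6697 + (-2 - 1*(-213)*(-176))) = 1/(6697 + (-2 - 37488)) = 1/(6697 - 37490) = 1/(-30793) = -1/30793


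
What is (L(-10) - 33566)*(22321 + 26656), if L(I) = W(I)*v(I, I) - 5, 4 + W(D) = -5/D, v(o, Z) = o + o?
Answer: -1640778477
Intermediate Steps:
v(o, Z) = 2*o
W(D) = -4 - 5/D
L(I) = -5 + 2*I*(-4 - 5/I) (L(I) = (-4 - 5/I)*(2*I) - 5 = 2*I*(-4 - 5/I) - 5 = -5 + 2*I*(-4 - 5/I))
(L(-10) - 33566)*(22321 + 26656) = ((-15 - 8*(-10)) - 33566)*(22321 + 26656) = ((-15 + 80) - 33566)*48977 = (65 - 33566)*48977 = -33501*48977 = -1640778477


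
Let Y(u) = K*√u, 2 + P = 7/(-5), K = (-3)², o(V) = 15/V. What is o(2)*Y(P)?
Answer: 27*I*√85/2 ≈ 124.46*I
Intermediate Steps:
K = 9
P = -17/5 (P = -2 + 7/(-5) = -2 + 7*(-⅕) = -2 - 7/5 = -17/5 ≈ -3.4000)
Y(u) = 9*√u
o(2)*Y(P) = (15/2)*(9*√(-17/5)) = (15*(½))*(9*(I*√85/5)) = 15*(9*I*√85/5)/2 = 27*I*√85/2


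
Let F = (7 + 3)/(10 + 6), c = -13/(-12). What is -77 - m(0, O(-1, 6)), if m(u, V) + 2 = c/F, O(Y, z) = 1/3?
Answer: -1151/15 ≈ -76.733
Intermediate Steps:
O(Y, z) = ⅓
c = 13/12 (c = -13*(-1/12) = 13/12 ≈ 1.0833)
F = 5/8 (F = 10/16 = 10*(1/16) = 5/8 ≈ 0.62500)
m(u, V) = -4/15 (m(u, V) = -2 + 13/(12*(5/8)) = -2 + (13/12)*(8/5) = -2 + 26/15 = -4/15)
-77 - m(0, O(-1, 6)) = -77 - 1*(-4/15) = -77 + 4/15 = -1151/15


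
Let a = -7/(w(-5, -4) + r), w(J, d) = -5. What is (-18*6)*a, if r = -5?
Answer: -378/5 ≈ -75.600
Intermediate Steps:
a = 7/10 (a = -7/(-5 - 5) = -7/(-10) = -7*(-1/10) = 7/10 ≈ 0.70000)
(-18*6)*a = -18*6*(7/10) = -108*7/10 = -378/5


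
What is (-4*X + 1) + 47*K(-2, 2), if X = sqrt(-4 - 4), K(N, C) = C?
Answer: 95 - 8*I*sqrt(2) ≈ 95.0 - 11.314*I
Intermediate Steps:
X = 2*I*sqrt(2) (X = sqrt(-8) = 2*I*sqrt(2) ≈ 2.8284*I)
(-4*X + 1) + 47*K(-2, 2) = (-8*I*sqrt(2) + 1) + 47*2 = (-8*I*sqrt(2) + 1) + 94 = (1 - 8*I*sqrt(2)) + 94 = 95 - 8*I*sqrt(2)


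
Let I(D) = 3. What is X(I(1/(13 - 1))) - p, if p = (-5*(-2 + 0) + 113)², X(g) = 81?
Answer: -15048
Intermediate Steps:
p = 15129 (p = (-5*(-2) + 113)² = (10 + 113)² = 123² = 15129)
X(I(1/(13 - 1))) - p = 81 - 1*15129 = 81 - 15129 = -15048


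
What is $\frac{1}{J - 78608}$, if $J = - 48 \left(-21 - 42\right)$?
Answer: $- \frac{1}{75584} \approx -1.323 \cdot 10^{-5}$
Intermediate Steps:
$J = 3024$ ($J = \left(-48\right) \left(-63\right) = 3024$)
$\frac{1}{J - 78608} = \frac{1}{3024 - 78608} = \frac{1}{-75584} = - \frac{1}{75584}$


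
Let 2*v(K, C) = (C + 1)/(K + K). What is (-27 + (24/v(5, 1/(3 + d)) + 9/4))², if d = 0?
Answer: 1798281/16 ≈ 1.1239e+5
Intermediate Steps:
v(K, C) = (1 + C)/(4*K) (v(K, C) = ((C + 1)/(K + K))/2 = ((1 + C)/((2*K)))/2 = ((1 + C)*(1/(2*K)))/2 = ((1 + C)/(2*K))/2 = (1 + C)/(4*K))
(-27 + (24/v(5, 1/(3 + d)) + 9/4))² = (-27 + (24/(((¼)*(1 + 1/(3 + 0))/5)) + 9/4))² = (-27 + (24/(((¼)*(⅕)*(1 + 1/3))) + 9*(¼)))² = (-27 + (24/(((¼)*(⅕)*(1 + ⅓))) + 9/4))² = (-27 + (24/(((¼)*(⅕)*(4/3))) + 9/4))² = (-27 + (24/(1/15) + 9/4))² = (-27 + (24*15 + 9/4))² = (-27 + (360 + 9/4))² = (-27 + 1449/4)² = (1341/4)² = 1798281/16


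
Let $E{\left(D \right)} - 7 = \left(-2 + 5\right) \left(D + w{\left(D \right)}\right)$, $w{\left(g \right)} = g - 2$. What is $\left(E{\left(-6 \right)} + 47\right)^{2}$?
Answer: $144$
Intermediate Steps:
$w{\left(g \right)} = -2 + g$
$E{\left(D \right)} = 1 + 6 D$ ($E{\left(D \right)} = 7 + \left(-2 + 5\right) \left(D + \left(-2 + D\right)\right) = 7 + 3 \left(-2 + 2 D\right) = 7 + \left(-6 + 6 D\right) = 1 + 6 D$)
$\left(E{\left(-6 \right)} + 47\right)^{2} = \left(\left(1 + 6 \left(-6\right)\right) + 47\right)^{2} = \left(\left(1 - 36\right) + 47\right)^{2} = \left(-35 + 47\right)^{2} = 12^{2} = 144$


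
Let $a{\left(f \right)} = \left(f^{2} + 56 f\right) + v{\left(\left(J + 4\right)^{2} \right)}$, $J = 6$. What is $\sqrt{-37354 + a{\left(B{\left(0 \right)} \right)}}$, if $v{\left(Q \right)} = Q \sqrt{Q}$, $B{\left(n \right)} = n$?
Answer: $i \sqrt{36354} \approx 190.67 i$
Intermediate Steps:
$v{\left(Q \right)} = Q^{\frac{3}{2}}$
$a{\left(f \right)} = 1000 + f^{2} + 56 f$ ($a{\left(f \right)} = \left(f^{2} + 56 f\right) + \left(\left(6 + 4\right)^{2}\right)^{\frac{3}{2}} = \left(f^{2} + 56 f\right) + \left(10^{2}\right)^{\frac{3}{2}} = \left(f^{2} + 56 f\right) + 100^{\frac{3}{2}} = \left(f^{2} + 56 f\right) + 1000 = 1000 + f^{2} + 56 f$)
$\sqrt{-37354 + a{\left(B{\left(0 \right)} \right)}} = \sqrt{-37354 + \left(1000 + 0^{2} + 56 \cdot 0\right)} = \sqrt{-37354 + \left(1000 + 0 + 0\right)} = \sqrt{-37354 + 1000} = \sqrt{-36354} = i \sqrt{36354}$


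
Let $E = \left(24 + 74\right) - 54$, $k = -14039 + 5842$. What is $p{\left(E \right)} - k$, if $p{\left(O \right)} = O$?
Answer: $8241$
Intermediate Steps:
$k = -8197$
$E = 44$ ($E = 98 - 54 = 44$)
$p{\left(E \right)} - k = 44 - -8197 = 44 + 8197 = 8241$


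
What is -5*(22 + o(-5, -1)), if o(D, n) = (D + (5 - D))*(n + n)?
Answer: -60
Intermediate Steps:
o(D, n) = 10*n (o(D, n) = 5*(2*n) = 10*n)
-5*(22 + o(-5, -1)) = -5*(22 + 10*(-1)) = -5*(22 - 10) = -5*12 = -60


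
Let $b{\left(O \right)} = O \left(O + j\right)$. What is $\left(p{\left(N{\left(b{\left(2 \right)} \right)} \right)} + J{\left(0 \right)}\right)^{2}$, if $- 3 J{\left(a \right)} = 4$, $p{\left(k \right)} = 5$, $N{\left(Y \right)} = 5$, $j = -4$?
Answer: $\frac{121}{9} \approx 13.444$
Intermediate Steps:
$b{\left(O \right)} = O \left(-4 + O\right)$ ($b{\left(O \right)} = O \left(O - 4\right) = O \left(-4 + O\right)$)
$J{\left(a \right)} = - \frac{4}{3}$ ($J{\left(a \right)} = \left(- \frac{1}{3}\right) 4 = - \frac{4}{3}$)
$\left(p{\left(N{\left(b{\left(2 \right)} \right)} \right)} + J{\left(0 \right)}\right)^{2} = \left(5 - \frac{4}{3}\right)^{2} = \left(\frac{11}{3}\right)^{2} = \frac{121}{9}$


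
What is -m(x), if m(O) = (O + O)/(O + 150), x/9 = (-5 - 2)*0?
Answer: 0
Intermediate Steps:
x = 0 (x = 9*((-5 - 2)*0) = 9*(-7*0) = 9*0 = 0)
m(O) = 2*O/(150 + O) (m(O) = (2*O)/(150 + O) = 2*O/(150 + O))
-m(x) = -2*0/(150 + 0) = -2*0/150 = -1*0 = 0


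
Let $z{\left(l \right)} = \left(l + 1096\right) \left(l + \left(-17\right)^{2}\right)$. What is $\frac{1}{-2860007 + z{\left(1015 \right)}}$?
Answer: $- \frac{1}{107263} \approx -9.3229 \cdot 10^{-6}$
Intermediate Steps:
$z{\left(l \right)} = \left(289 + l\right) \left(1096 + l\right)$ ($z{\left(l \right)} = \left(1096 + l\right) \left(l + 289\right) = \left(1096 + l\right) \left(289 + l\right) = \left(289 + l\right) \left(1096 + l\right)$)
$\frac{1}{-2860007 + z{\left(1015 \right)}} = \frac{1}{-2860007 + \left(316744 + 1015^{2} + 1385 \cdot 1015\right)} = \frac{1}{-2860007 + \left(316744 + 1030225 + 1405775\right)} = \frac{1}{-2860007 + 2752744} = \frac{1}{-107263} = - \frac{1}{107263}$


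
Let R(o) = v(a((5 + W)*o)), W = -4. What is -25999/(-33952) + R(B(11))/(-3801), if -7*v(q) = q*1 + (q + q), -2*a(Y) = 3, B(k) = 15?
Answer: 230534203/301120288 ≈ 0.76559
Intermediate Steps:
a(Y) = -3/2 (a(Y) = -1/2*3 = -3/2)
v(q) = -3*q/7 (v(q) = -(q*1 + (q + q))/7 = -(q + 2*q)/7 = -3*q/7)
R(o) = 9/14 (R(o) = -3/7*(-3/2) = 9/14)
-25999/(-33952) + R(B(11))/(-3801) = -25999/(-33952) + (9/14)/(-3801) = -25999*(-1/33952) + (9/14)*(-1/3801) = 25999/33952 - 3/17738 = 230534203/301120288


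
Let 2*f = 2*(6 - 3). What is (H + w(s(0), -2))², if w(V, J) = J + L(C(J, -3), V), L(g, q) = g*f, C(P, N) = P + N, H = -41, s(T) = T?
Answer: 3364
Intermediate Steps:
C(P, N) = N + P
f = 3 (f = (2*(6 - 3))/2 = (2*3)/2 = (½)*6 = 3)
L(g, q) = 3*g (L(g, q) = g*3 = 3*g)
w(V, J) = -9 + 4*J (w(V, J) = J + 3*(-3 + J) = J + (-9 + 3*J) = -9 + 4*J)
(H + w(s(0), -2))² = (-41 + (-9 + 4*(-2)))² = (-41 + (-9 - 8))² = (-41 - 17)² = (-58)² = 3364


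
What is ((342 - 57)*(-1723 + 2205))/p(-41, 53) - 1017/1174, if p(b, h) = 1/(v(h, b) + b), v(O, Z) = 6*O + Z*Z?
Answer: 315771319023/1174 ≈ 2.6897e+8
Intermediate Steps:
v(O, Z) = Z**2 + 6*O (v(O, Z) = 6*O + Z**2 = Z**2 + 6*O)
p(b, h) = 1/(b + b**2 + 6*h) (p(b, h) = 1/((b**2 + 6*h) + b) = 1/(b + b**2 + 6*h))
((342 - 57)*(-1723 + 2205))/p(-41, 53) - 1017/1174 = ((342 - 57)*(-1723 + 2205))/(1/(-41 + (-41)**2 + 6*53)) - 1017/1174 = (285*482)/(1/(-41 + 1681 + 318)) - 1017*1/1174 = 137370/(1/1958) - 1017/1174 = 137370*1958 - 1017/1174 = 268970460 - 1017/1174 = 315771319023/1174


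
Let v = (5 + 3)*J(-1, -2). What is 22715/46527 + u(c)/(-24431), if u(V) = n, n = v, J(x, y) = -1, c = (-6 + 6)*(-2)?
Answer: 555322381/1136701137 ≈ 0.48854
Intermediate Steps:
c = 0 (c = 0*(-2) = 0)
v = -8 (v = (5 + 3)*(-1) = 8*(-1) = -8)
n = -8
u(V) = -8
22715/46527 + u(c)/(-24431) = 22715/46527 - 8/(-24431) = 22715*(1/46527) - 8*(-1/24431) = 22715/46527 + 8/24431 = 555322381/1136701137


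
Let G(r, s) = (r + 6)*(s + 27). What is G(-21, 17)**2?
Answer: 435600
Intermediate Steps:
G(r, s) = (6 + r)*(27 + s)
G(-21, 17)**2 = (162 + 6*17 + 27*(-21) - 21*17)**2 = (162 + 102 - 567 - 357)**2 = (-660)**2 = 435600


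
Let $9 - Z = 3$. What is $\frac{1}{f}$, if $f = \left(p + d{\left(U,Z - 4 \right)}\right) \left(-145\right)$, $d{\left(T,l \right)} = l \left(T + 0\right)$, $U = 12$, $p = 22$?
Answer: $- \frac{1}{6670} \approx -0.00014993$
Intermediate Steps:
$Z = 6$ ($Z = 9 - 3 = 6$)
$d{\left(T,l \right)} = T l$ ($d{\left(T,l \right)} = l T = T l$)
$f = -6670$ ($f = \left(22 + 12 \left(6 - 4\right)\right) \left(-145\right) = \left(22 + 12 \cdot 2\right) \left(-145\right) = \left(22 + 24\right) \left(-145\right) = 46 \left(-145\right) = -6670$)
$\frac{1}{f} = \frac{1}{-6670} = - \frac{1}{6670}$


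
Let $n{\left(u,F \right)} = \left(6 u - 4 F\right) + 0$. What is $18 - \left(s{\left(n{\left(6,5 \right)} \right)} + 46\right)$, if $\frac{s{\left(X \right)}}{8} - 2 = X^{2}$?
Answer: $-2092$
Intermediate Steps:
$n{\left(u,F \right)} = - 4 F + 6 u$ ($n{\left(u,F \right)} = \left(- 4 F + 6 u\right) + 0 = - 4 F + 6 u$)
$s{\left(X \right)} = 16 + 8 X^{2}$
$18 - \left(s{\left(n{\left(6,5 \right)} \right)} + 46\right) = 18 - \left(\left(16 + 8 \left(\left(-4\right) 5 + 6 \cdot 6\right)^{2}\right) + 46\right) = 18 - \left(\left(16 + 8 \left(-20 + 36\right)^{2}\right) + 46\right) = 18 - \left(\left(16 + 8 \cdot 16^{2}\right) + 46\right) = 18 - \left(\left(16 + 8 \cdot 256\right) + 46\right) = 18 - \left(\left(16 + 2048\right) + 46\right) = 18 - \left(2064 + 46\right) = 18 - 2110 = -2092$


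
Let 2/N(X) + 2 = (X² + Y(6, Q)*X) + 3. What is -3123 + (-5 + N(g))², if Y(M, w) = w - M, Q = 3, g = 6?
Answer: -1118754/361 ≈ -3099.0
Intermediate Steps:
N(X) = 2/(1 + X² - 3*X) (N(X) = 2/(-2 + ((X² + (3 - 1*6)*X) + 3)) = 2/(-2 + ((X² + (3 - 6)*X) + 3)) = 2/(-2 + ((X² - 3*X) + 3)) = 2/(-2 + (3 + X² - 3*X)) = 2/(1 + X² - 3*X))
-3123 + (-5 + N(g))² = -3123 + (-5 + 2/(1 + 6² - 3*6))² = -3123 + (-5 + 2/(1 + 36 - 18))² = -3123 + (-5 + 2/19)² = -3123 + (-93/19)² = -3123 + 8649/361 = -1118754/361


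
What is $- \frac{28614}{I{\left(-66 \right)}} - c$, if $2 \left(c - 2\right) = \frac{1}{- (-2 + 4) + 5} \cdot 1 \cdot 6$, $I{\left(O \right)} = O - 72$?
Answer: $\frac{4700}{23} \approx 204.35$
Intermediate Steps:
$I{\left(O \right)} = -72 + O$
$c = 3$ ($c = 2 + \frac{\frac{1}{- (-2 + 4) + 5} \cdot 1 \cdot 6}{2} = 2 + \frac{\frac{1}{\left(-1\right) 2 + 5} \cdot 1 \cdot 6}{2} = 2 + \frac{\frac{1}{-2 + 5} \cdot 1 \cdot 6}{2} = 2 + \frac{\frac{1}{3} \cdot 1 \cdot 6}{2} = 2 + \frac{\frac{1}{3} \cdot 6}{2} = 2 + \frac{1}{2} \cdot 2 = 2 + 1 = 3$)
$- \frac{28614}{I{\left(-66 \right)}} - c = - \frac{28614}{-72 - 66} - 3 = - \frac{28614}{-138} - 3 = \left(-28614\right) \left(- \frac{1}{138}\right) - 3 = \frac{4769}{23} - 3 = \frac{4700}{23}$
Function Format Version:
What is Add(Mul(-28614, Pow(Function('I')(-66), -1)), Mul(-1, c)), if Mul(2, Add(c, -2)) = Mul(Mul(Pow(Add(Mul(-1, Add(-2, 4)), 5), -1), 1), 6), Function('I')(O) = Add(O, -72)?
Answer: Rational(4700, 23) ≈ 204.35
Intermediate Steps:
Function('I')(O) = Add(-72, O)
c = 3 (c = Add(2, Mul(Rational(1, 2), Mul(Mul(Pow(Add(Mul(-1, Add(-2, 4)), 5), -1), 1), 6))) = Add(2, Mul(Rational(1, 2), Mul(Mul(Pow(Add(Mul(-1, 2), 5), -1), 1), 6))) = Add(2, Mul(Rational(1, 2), Mul(Mul(Pow(Add(-2, 5), -1), 1), 6))) = Add(2, Mul(Rational(1, 2), Mul(Mul(Pow(3, -1), 1), 6))) = Add(2, Mul(Rational(1, 2), Mul(Mul(Rational(1, 3), 1), 6))) = Add(2, Mul(Rational(1, 2), Mul(Rational(1, 3), 6))) = Add(2, Mul(Rational(1, 2), 2)) = Add(2, 1) = 3)
Add(Mul(-28614, Pow(Function('I')(-66), -1)), Mul(-1, c)) = Add(Mul(-28614, Pow(Add(-72, -66), -1)), Mul(-1, 3)) = Add(Mul(-28614, Pow(-138, -1)), -3) = Add(Mul(-28614, Rational(-1, 138)), -3) = Add(Rational(4769, 23), -3) = Rational(4700, 23)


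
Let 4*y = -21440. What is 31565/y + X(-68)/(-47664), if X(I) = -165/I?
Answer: -426282697/72385728 ≈ -5.8890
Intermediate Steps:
y = -5360 (y = (¼)*(-21440) = -5360)
31565/y + X(-68)/(-47664) = 31565/(-5360) - 165/(-68)/(-47664) = 31565*(-1/5360) - 165*(-1/68)*(-1/47664) = -6313/1072 + (165/68)*(-1/47664) = -6313/1072 - 55/1080384 = -426282697/72385728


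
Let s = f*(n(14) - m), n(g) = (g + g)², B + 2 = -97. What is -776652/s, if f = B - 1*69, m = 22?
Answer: 64721/10668 ≈ 6.0668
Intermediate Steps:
B = -99 (B = -2 - 97 = -99)
n(g) = 4*g² (n(g) = (2*g)² = 4*g²)
f = -168 (f = -99 - 1*69 = -99 - 69 = -168)
s = -128016 (s = -168*(4*14² - 1*22) = -168*(4*196 - 22) = -168*(784 - 22) = -168*762 = -128016)
-776652/s = -776652/(-128016) = -776652*(-1/128016) = 64721/10668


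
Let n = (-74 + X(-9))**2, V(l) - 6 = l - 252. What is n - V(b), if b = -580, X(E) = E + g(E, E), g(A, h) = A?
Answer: 9290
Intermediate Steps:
X(E) = 2*E (X(E) = E + E = 2*E)
V(l) = -246 + l (V(l) = 6 + (l - 252) = 6 + (-252 + l) = -246 + l)
n = 8464 (n = (-74 + 2*(-9))**2 = (-74 - 18)**2 = (-92)**2 = 8464)
n - V(b) = 8464 - (-246 - 580) = 8464 - 1*(-826) = 8464 + 826 = 9290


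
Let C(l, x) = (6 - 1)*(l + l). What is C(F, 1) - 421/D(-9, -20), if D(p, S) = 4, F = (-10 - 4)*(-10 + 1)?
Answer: 4619/4 ≈ 1154.8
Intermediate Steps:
F = 126 (F = -14*(-9) = 126)
C(l, x) = 10*l (C(l, x) = 5*(2*l) = 10*l)
C(F, 1) - 421/D(-9, -20) = 10*126 - 421/4 = 1260 - 421*¼ = 1260 - 421/4 = 4619/4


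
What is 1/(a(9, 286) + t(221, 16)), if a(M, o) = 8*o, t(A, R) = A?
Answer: 1/2509 ≈ 0.00039857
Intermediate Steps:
1/(a(9, 286) + t(221, 16)) = 1/(8*286 + 221) = 1/(2288 + 221) = 1/2509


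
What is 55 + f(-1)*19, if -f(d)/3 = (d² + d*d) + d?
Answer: -2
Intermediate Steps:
f(d) = -6*d² - 3*d (f(d) = -3*((d² + d*d) + d) = -3*((d² + d²) + d) = -3*(2*d² + d) = -3*(d + 2*d²) = -6*d² - 3*d)
55 + f(-1)*19 = 55 - 3*(-1)*(1 + 2*(-1))*19 = 55 - 3*(-1)*(1 - 2)*19 = 55 - 3*(-1)*(-1)*19 = 55 - 3*19 = 55 - 57 = -2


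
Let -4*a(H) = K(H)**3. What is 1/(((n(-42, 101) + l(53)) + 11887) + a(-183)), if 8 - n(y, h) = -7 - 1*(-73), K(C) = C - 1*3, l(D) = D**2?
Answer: 1/1623352 ≈ 6.1601e-7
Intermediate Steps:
K(C) = -3 + C (K(C) = C - 3 = -3 + C)
a(H) = -(-3 + H)**3/4
n(y, h) = -58 (n(y, h) = 8 - (-7 - 1*(-73)) = 8 - (-7 + 73) = 8 - 1*66 = 8 - 66 = -58)
1/(((n(-42, 101) + l(53)) + 11887) + a(-183)) = 1/(((-58 + 53**2) + 11887) - (-3 - 183)**3/4) = 1/(((-58 + 2809) + 11887) - 1/4*(-186)**3) = 1/((2751 + 11887) - 1/4*(-6434856)) = 1/(14638 + 1608714) = 1/1623352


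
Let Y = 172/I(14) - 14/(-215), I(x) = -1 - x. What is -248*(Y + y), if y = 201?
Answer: -30328168/645 ≈ -47020.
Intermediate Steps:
Y = -7354/645 (Y = 172/(-1 - 1*14) - 14/(-215) = 172/(-1 - 14) - 14*(-1/215) = 172/(-15) + 14/215 = 172*(-1/15) + 14/215 = -172/15 + 14/215 = -7354/645 ≈ -11.402)
-248*(Y + y) = -248*(-7354/645 + 201) = -248*122291/645 = -30328168/645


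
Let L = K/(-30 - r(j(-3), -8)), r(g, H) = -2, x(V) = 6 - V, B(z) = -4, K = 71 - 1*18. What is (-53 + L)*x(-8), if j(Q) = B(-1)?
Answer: -1537/2 ≈ -768.50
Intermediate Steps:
K = 53 (K = 71 - 18 = 53)
j(Q) = -4
L = -53/28 (L = 53/(-30 - 1*(-2)) = 53/(-30 + 2) = 53/(-28) = 53*(-1/28) = -53/28 ≈ -1.8929)
(-53 + L)*x(-8) = (-53 - 53/28)*(6 - 1*(-8)) = -1537*(6 + 8)/28 = -1537/28*14 = -1537/2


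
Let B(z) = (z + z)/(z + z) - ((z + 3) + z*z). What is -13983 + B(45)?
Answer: -16055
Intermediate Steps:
B(z) = -2 - z - z**2 (B(z) = (2*z)/((2*z)) - ((3 + z) + z**2) = (2*z)*(1/(2*z)) - (3 + z + z**2) = 1 + (-3 - z - z**2) = -2 - z - z**2)
-13983 + B(45) = -13983 + (-2 - 1*45 - 1*45**2) = -13983 + (-2 - 45 - 1*2025) = -13983 + (-2 - 45 - 2025) = -13983 - 2072 = -16055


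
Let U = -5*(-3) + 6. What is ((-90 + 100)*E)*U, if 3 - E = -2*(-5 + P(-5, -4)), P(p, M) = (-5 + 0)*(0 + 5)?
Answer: -11970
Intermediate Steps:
P(p, M) = -25 (P(p, M) = -5*5 = -25)
E = -57 (E = 3 - (-2)*(-5 - 25) = 3 - (-2)*(-30) = 3 - 1*60 = 3 - 60 = -57)
U = 21 (U = 15 + 6 = 21)
((-90 + 100)*E)*U = ((-90 + 100)*(-57))*21 = (10*(-57))*21 = -570*21 = -11970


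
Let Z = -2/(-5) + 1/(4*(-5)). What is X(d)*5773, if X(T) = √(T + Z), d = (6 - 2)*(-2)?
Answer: 17319*I*√85/10 ≈ 15967.0*I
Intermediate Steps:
d = -8 (d = 4*(-2) = -8)
Z = 7/20 (Z = -2*(-⅕) + (¼)*(-⅕) = ⅖ - 1/20 = 7/20 ≈ 0.35000)
X(T) = √(7/20 + T) (X(T) = √(T + 7/20) = √(7/20 + T))
X(d)*5773 = (√(35 + 100*(-8))/10)*5773 = (√(35 - 800)/10)*5773 = (√(-765)/10)*5773 = ((3*I*√85)/10)*5773 = (3*I*√85/10)*5773 = 17319*I*√85/10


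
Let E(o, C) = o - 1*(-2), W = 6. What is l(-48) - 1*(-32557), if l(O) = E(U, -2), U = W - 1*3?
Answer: 32562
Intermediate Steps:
U = 3 (U = 6 - 1*3 = 6 - 3 = 3)
E(o, C) = 2 + o (E(o, C) = o + 2 = 2 + o)
l(O) = 5 (l(O) = 2 + 3 = 5)
l(-48) - 1*(-32557) = 5 - 1*(-32557) = 5 + 32557 = 32562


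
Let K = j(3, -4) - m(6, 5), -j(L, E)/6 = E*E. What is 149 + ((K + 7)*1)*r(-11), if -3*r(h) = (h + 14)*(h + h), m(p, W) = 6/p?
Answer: -1831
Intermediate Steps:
j(L, E) = -6*E**2 (j(L, E) = -6*E*E = -6*E**2)
K = -97 (K = -6*(-4)**2 - 6/6 = -6*16 - 6/6 = -96 - 1*1 = -96 - 1 = -97)
r(h) = -2*h*(14 + h)/3 (r(h) = -(h + 14)*(h + h)/3 = -(14 + h)*2*h/3 = -2*h*(14 + h)/3)
149 + ((K + 7)*1)*r(-11) = 149 + ((-97 + 7)*1)*(-2/3*(-11)*(14 - 11)) = 149 + (-90*1)*(-2/3*(-11)*3) = 149 - 90*22 = 149 - 1980 = -1831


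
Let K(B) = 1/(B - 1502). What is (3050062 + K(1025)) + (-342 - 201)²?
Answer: 1595522546/477 ≈ 3.3449e+6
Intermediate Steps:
K(B) = 1/(-1502 + B)
(3050062 + K(1025)) + (-342 - 201)² = (3050062 + 1/(-1502 + 1025)) + (-342 - 201)² = (3050062 + 1/(-477)) + (-543)² = (3050062 - 1/477) + 294849 = 1454879573/477 + 294849 = 1595522546/477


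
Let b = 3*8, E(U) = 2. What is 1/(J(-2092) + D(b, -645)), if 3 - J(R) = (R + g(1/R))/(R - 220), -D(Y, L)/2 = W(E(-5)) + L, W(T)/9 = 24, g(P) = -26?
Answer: 1156/994257 ≈ 0.0011627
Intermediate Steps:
b = 24
W(T) = 216 (W(T) = 9*24 = 216)
D(Y, L) = -432 - 2*L (D(Y, L) = -2*(216 + L) = -432 - 2*L)
J(R) = 3 - (-26 + R)/(-220 + R) (J(R) = 3 - (R - 26)/(R - 220) = 3 - (-26 + R)/(-220 + R))
1/(J(-2092) + D(b, -645)) = 1/(2*(-317 - 2092)/(-220 - 2092) + (-432 - 2*(-645))) = 1/(2*(-2409)/(-2312) + (-432 + 1290)) = 1/(2*(-1/2312)*(-2409) + 858) = 1/(2409/1156 + 858) = 1/(994257/1156) = 1156/994257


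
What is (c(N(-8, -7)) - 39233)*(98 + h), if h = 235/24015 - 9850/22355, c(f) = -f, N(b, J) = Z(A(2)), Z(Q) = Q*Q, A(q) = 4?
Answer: -27411777664383/7158071 ≈ -3.8295e+6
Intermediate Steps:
Z(Q) = Q**2
N(b, J) = 16 (N(b, J) = 4**2 = 16)
h = -9251773/21474213 (h = 235*(1/24015) - 9850*1/22355 = 47/4803 - 1970/4471 = -9251773/21474213 ≈ -0.43083)
(c(N(-8, -7)) - 39233)*(98 + h) = (-1*16 - 39233)*(98 - 9251773/21474213) = (-16 - 39233)*(2095221101/21474213) = -39249*2095221101/21474213 = -27411777664383/7158071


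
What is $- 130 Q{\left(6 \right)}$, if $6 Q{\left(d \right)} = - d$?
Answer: $130$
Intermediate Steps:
$Q{\left(d \right)} = - \frac{d}{6}$ ($Q{\left(d \right)} = \frac{\left(-1\right) d}{6} = - \frac{d}{6}$)
$- 130 Q{\left(6 \right)} = - 130 \left(\left(- \frac{1}{6}\right) 6\right) = \left(-130\right) \left(-1\right) = 130$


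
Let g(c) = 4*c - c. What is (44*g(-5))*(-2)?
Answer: 1320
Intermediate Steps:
g(c) = 3*c
(44*g(-5))*(-2) = (44*(3*(-5)))*(-2) = (44*(-15))*(-2) = -660*(-2) = 1320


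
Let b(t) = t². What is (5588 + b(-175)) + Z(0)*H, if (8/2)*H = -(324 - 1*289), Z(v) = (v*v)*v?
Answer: 36213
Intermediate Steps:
Z(v) = v³ (Z(v) = v²*v = v³)
H = -35/4 (H = (-(324 - 1*289))/4 = (-(324 - 289))/4 = (-1*35)/4 = (¼)*(-35) = -35/4 ≈ -8.7500)
(5588 + b(-175)) + Z(0)*H = (5588 + (-175)²) + 0³*(-35/4) = (5588 + 30625) + 0*(-35/4) = 36213 + 0 = 36213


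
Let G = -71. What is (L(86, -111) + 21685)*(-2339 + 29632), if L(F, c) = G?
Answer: 589910902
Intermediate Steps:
L(F, c) = -71
(L(86, -111) + 21685)*(-2339 + 29632) = (-71 + 21685)*(-2339 + 29632) = 21614*27293 = 589910902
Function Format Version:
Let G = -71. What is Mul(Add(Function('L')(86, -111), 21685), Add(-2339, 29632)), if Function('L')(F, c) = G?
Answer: 589910902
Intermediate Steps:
Function('L')(F, c) = -71
Mul(Add(Function('L')(86, -111), 21685), Add(-2339, 29632)) = Mul(Add(-71, 21685), Add(-2339, 29632)) = Mul(21614, 27293) = 589910902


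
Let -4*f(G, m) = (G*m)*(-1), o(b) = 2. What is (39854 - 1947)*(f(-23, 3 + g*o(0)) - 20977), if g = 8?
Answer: -3197265915/4 ≈ -7.9932e+8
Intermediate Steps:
f(G, m) = G*m/4 (f(G, m) = -G*m*(-1)/4 = -(-1)*G*m/4 = G*m/4)
(39854 - 1947)*(f(-23, 3 + g*o(0)) - 20977) = (39854 - 1947)*((1/4)*(-23)*(3 + 8*2) - 20977) = 37907*((1/4)*(-23)*(3 + 16) - 20977) = 37907*((1/4)*(-23)*19 - 20977) = 37907*(-437/4 - 20977) = 37907*(-84345/4) = -3197265915/4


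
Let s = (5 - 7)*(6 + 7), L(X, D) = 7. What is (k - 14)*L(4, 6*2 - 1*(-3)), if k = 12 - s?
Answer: 168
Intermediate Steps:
s = -26 (s = -2*13 = -26)
k = 38 (k = 12 - 1*(-26) = 12 + 26 = 38)
(k - 14)*L(4, 6*2 - 1*(-3)) = (38 - 14)*7 = 24*7 = 168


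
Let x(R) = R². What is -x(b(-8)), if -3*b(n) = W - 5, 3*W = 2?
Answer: -169/81 ≈ -2.0864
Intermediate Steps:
W = ⅔ (W = (⅓)*2 = ⅔ ≈ 0.66667)
b(n) = 13/9 (b(n) = -(⅔ - 5)/3 = -⅓*(-13/3) = 13/9)
-x(b(-8)) = -(13/9)² = -1*169/81 = -169/81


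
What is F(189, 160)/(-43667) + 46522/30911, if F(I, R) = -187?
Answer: 2037256531/1349790637 ≈ 1.5093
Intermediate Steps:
F(189, 160)/(-43667) + 46522/30911 = -187/(-43667) + 46522/30911 = -187*(-1/43667) + 46522*(1/30911) = 187/43667 + 46522/30911 = 2037256531/1349790637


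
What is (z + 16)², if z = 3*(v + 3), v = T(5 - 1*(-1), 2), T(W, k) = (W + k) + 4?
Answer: 3721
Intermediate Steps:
T(W, k) = 4 + W + k
v = 12 (v = 4 + (5 - 1*(-1)) + 2 = 4 + (5 + 1) + 2 = 4 + 6 + 2 = 12)
z = 45 (z = 3*(12 + 3) = 3*15 = 45)
(z + 16)² = (45 + 16)² = 61² = 3721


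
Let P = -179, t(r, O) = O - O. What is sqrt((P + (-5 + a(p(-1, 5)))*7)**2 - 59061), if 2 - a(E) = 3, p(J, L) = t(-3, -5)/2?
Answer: 2*I*sqrt(2555) ≈ 101.09*I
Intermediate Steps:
t(r, O) = 0
p(J, L) = 0 (p(J, L) = 0/2 = 0*(1/2) = 0)
a(E) = -1 (a(E) = 2 - 1*3 = 2 - 3 = -1)
sqrt((P + (-5 + a(p(-1, 5)))*7)**2 - 59061) = sqrt((-179 + (-5 - 1)*7)**2 - 59061) = sqrt((-179 - 6*7)**2 - 59061) = sqrt((-179 - 42)**2 - 59061) = sqrt((-221)**2 - 59061) = sqrt(48841 - 59061) = sqrt(-10220) = 2*I*sqrt(2555)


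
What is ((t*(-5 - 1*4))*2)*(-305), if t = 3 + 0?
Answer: 16470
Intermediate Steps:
t = 3
((t*(-5 - 1*4))*2)*(-305) = ((3*(-5 - 1*4))*2)*(-305) = ((3*(-5 - 4))*2)*(-305) = ((3*(-9))*2)*(-305) = -27*2*(-305) = -54*(-305) = 16470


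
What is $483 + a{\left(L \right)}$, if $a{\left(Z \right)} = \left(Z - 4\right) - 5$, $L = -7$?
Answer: $467$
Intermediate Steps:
$a{\left(Z \right)} = -9 + Z$ ($a{\left(Z \right)} = \left(-4 + Z\right) - 5 = -9 + Z$)
$483 + a{\left(L \right)} = 483 - 16 = 467$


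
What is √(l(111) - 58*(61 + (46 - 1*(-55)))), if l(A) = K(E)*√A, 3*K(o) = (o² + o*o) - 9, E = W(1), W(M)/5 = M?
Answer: √(-84564 + 123*√111)/3 ≈ 96.187*I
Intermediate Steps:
W(M) = 5*M
E = 5 (E = 5*1 = 5)
K(o) = -3 + 2*o²/3 (K(o) = ((o² + o*o) - 9)/3 = ((o² + o²) - 9)/3 = (2*o² - 9)/3 = (-9 + 2*o²)/3 = -3 + 2*o²/3)
l(A) = 41*√A/3 (l(A) = (-3 + (⅔)*5²)*√A = (-3 + (⅔)*25)*√A = (-3 + 50/3)*√A = 41*√A/3)
√(l(111) - 58*(61 + (46 - 1*(-55)))) = √(41*√111/3 - 58*(61 + (46 - 1*(-55)))) = √(41*√111/3 - 58*(61 + (46 + 55))) = √(41*√111/3 - 58*(61 + 101)) = √(41*√111/3 - 58*162) = √(41*√111/3 - 9396) = √(-9396 + 41*√111/3)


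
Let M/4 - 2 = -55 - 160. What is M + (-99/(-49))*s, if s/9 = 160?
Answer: 100812/49 ≈ 2057.4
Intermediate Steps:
s = 1440 (s = 9*160 = 1440)
M = -852 (M = 8 + 4*(-55 - 160) = 8 + 4*(-215) = 8 - 860 = -852)
M + (-99/(-49))*s = -852 - 99/(-49)*1440 = -852 - 99*(-1/49)*1440 = -852 + (99/49)*1440 = -852 + 142560/49 = 100812/49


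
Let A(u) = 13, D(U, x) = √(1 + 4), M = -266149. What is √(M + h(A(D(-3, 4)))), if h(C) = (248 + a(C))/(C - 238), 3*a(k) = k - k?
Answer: I*√59883773/15 ≈ 515.9*I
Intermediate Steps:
D(U, x) = √5
a(k) = 0 (a(k) = (k - k)/3 = (⅓)*0 = 0)
h(C) = 248/(-238 + C) (h(C) = (248 + 0)/(C - 238) = 248/(-238 + C))
√(M + h(A(D(-3, 4)))) = √(-266149 + 248/(-238 + 13)) = √(-266149 + 248/(-225)) = √(-266149 + 248*(-1/225)) = √(-266149 - 248/225) = √(-59883773/225) = I*√59883773/15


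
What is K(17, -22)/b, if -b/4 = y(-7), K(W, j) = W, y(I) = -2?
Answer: 17/8 ≈ 2.1250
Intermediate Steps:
b = 8 (b = -4*(-2) = 8)
K(17, -22)/b = 17/8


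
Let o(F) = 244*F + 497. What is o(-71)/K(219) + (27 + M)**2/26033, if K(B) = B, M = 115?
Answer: -144547125/1900409 ≈ -76.061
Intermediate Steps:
o(F) = 497 + 244*F
o(-71)/K(219) + (27 + M)**2/26033 = (497 + 244*(-71))/219 + (27 + 115)**2/26033 = (497 - 17324)*(1/219) + 142**2*(1/26033) = -16827*1/219 + 20164*(1/26033) = -5609/73 + 20164/26033 = -144547125/1900409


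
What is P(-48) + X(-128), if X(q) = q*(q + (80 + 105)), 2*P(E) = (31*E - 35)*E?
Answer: 29256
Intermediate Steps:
P(E) = E*(-35 + 31*E)/2 (P(E) = ((31*E - 35)*E)/2 = ((-35 + 31*E)*E)/2 = (E*(-35 + 31*E))/2 = E*(-35 + 31*E)/2)
X(q) = q*(185 + q) (X(q) = q*(q + 185) = q*(185 + q))
P(-48) + X(-128) = (1/2)*(-48)*(-35 + 31*(-48)) - 128*(185 - 128) = (1/2)*(-48)*(-35 - 1488) - 128*57 = (1/2)*(-48)*(-1523) - 7296 = 36552 - 7296 = 29256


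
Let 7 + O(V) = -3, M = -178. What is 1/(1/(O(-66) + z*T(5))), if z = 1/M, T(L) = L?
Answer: -1785/178 ≈ -10.028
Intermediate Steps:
O(V) = -10 (O(V) = -7 - 3 = -10)
z = -1/178 (z = 1/(-178) = -1/178 ≈ -0.0056180)
1/(1/(O(-66) + z*T(5))) = 1/(1/(-10 - 1/178*5)) = 1/(1/(-10 - 5/178)) = 1/(1/(-1785/178)) = 1/(-178/1785) = -1785/178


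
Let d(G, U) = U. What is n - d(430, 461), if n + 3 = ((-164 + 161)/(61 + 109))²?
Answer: -13409591/28900 ≈ -464.00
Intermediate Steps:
n = -86691/28900 (n = -3 + ((-164 + 161)/(61 + 109))² = -3 + (-3/170)² = -3 + 9/28900 = -86691/28900 ≈ -2.9997)
n - d(430, 461) = -86691/28900 - 1*461 = -86691/28900 - 461 = -13409591/28900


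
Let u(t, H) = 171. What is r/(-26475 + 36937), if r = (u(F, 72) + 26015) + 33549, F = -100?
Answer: 59735/10462 ≈ 5.7097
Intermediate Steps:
r = 59735 (r = (171 + 26015) + 33549 = 26186 + 33549 = 59735)
r/(-26475 + 36937) = 59735/(-26475 + 36937) = 59735/10462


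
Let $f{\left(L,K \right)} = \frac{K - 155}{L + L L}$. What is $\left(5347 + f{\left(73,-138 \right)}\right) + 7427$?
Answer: $\frac{69004855}{5402} \approx 12774.0$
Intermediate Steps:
$f{\left(L,K \right)} = \frac{-155 + K}{L + L^{2}}$
$\left(5347 + f{\left(73,-138 \right)}\right) + 7427 = \left(5347 + \frac{-155 - 138}{73 \left(1 + 73\right)}\right) + 7427 = \left(5347 + \frac{1}{73} \cdot \frac{1}{74} \left(-293\right)\right) + 7427 = \left(5347 - \frac{293}{5402}\right) + 7427 = \frac{28884201}{5402} + 7427 = \frac{69004855}{5402}$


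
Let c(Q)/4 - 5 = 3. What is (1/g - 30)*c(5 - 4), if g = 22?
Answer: -10544/11 ≈ -958.54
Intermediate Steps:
c(Q) = 32 (c(Q) = 20 + 4*3 = 20 + 12 = 32)
(1/g - 30)*c(5 - 4) = (1/22 - 30)*32 = -659/22*32 = -10544/11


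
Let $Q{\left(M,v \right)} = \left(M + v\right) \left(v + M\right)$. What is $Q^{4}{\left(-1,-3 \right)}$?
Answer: $65536$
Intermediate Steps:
$Q{\left(M,v \right)} = \left(M + v\right)^{2}$ ($Q{\left(M,v \right)} = \left(M + v\right) \left(M + v\right) = \left(M + v\right)^{2}$)
$Q^{4}{\left(-1,-3 \right)} = \left(\left(-1 - 3\right)^{2}\right)^{4} = \left(\left(-4\right)^{2}\right)^{4} = 16^{4} = 65536$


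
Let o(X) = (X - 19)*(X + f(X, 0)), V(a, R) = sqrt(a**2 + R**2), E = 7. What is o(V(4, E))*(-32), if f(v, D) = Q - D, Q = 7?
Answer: 2176 + 384*sqrt(65) ≈ 5271.9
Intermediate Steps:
f(v, D) = 7 - D
V(a, R) = sqrt(R**2 + a**2)
o(X) = (-19 + X)*(7 + X) (o(X) = (X - 19)*(X + (7 - 1*0)) = (-19 + X)*(X + (7 + 0)) = (-19 + X)*(X + 7) = (-19 + X)*(7 + X))
o(V(4, E))*(-32) = (-133 + (sqrt(7**2 + 4**2))**2 - 12*sqrt(7**2 + 4**2))*(-32) = (-133 + (sqrt(49 + 16))**2 - 12*sqrt(49 + 16))*(-32) = (-133 + (sqrt(65))**2 - 12*sqrt(65))*(-32) = (-133 + 65 - 12*sqrt(65))*(-32) = (-68 - 12*sqrt(65))*(-32) = 2176 + 384*sqrt(65)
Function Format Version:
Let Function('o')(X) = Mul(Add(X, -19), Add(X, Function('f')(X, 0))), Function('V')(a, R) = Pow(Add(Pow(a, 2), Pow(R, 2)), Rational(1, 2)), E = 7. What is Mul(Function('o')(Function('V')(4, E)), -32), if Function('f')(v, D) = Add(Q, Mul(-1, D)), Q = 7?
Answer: Add(2176, Mul(384, Pow(65, Rational(1, 2)))) ≈ 5271.9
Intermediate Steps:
Function('f')(v, D) = Add(7, Mul(-1, D))
Function('V')(a, R) = Pow(Add(Pow(R, 2), Pow(a, 2)), Rational(1, 2))
Function('o')(X) = Mul(Add(-19, X), Add(7, X)) (Function('o')(X) = Mul(Add(X, -19), Add(X, Add(7, Mul(-1, 0)))) = Mul(Add(-19, X), Add(X, Add(7, 0))) = Mul(Add(-19, X), Add(X, 7)) = Mul(Add(-19, X), Add(7, X)))
Mul(Function('o')(Function('V')(4, E)), -32) = Mul(Add(-133, Pow(Pow(Add(Pow(7, 2), Pow(4, 2)), Rational(1, 2)), 2), Mul(-12, Pow(Add(Pow(7, 2), Pow(4, 2)), Rational(1, 2)))), -32) = Mul(Add(-133, Pow(Pow(Add(49, 16), Rational(1, 2)), 2), Mul(-12, Pow(Add(49, 16), Rational(1, 2)))), -32) = Mul(Add(-133, Pow(Pow(65, Rational(1, 2)), 2), Mul(-12, Pow(65, Rational(1, 2)))), -32) = Mul(Add(-133, 65, Mul(-12, Pow(65, Rational(1, 2)))), -32) = Mul(Add(-68, Mul(-12, Pow(65, Rational(1, 2)))), -32) = Add(2176, Mul(384, Pow(65, Rational(1, 2))))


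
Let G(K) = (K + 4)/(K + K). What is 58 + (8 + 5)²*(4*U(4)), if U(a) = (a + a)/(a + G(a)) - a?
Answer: -7822/5 ≈ -1564.4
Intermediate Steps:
G(K) = (4 + K)/(2*K) (G(K) = (4 + K)/((2*K)) = (4 + K)*(1/(2*K)) = (4 + K)/(2*K))
U(a) = -a + 2*a/(a + (4 + a)/(2*a)) (U(a) = (a + a)/(a + (4 + a)/(2*a)) - a = (2*a)/(a + (4 + a)/(2*a)) - a = 2*a/(a + (4 + a)/(2*a)) - a = -a + 2*a/(a + (4 + a)/(2*a)))
58 + (8 + 5)²*(4*U(4)) = 58 + (8 + 5)²*(4*(4*(-4 - 2*4² + 3*4)/(4 + 4 + 2*4²))) = 58 + 13²*(4*(4*(-4 - 2*16 + 12)/(4 + 4 + 2*16))) = 58 + 169*(4*(4*(-4 - 32 + 12)/(4 + 4 + 32))) = 58 + 169*(4*(4*(-24)/40)) = 58 + 169*(4*(4*(1/40)*(-24))) = 58 + 169*(4*(-12/5)) = 58 + 169*(-48/5) = 58 - 8112/5 = -7822/5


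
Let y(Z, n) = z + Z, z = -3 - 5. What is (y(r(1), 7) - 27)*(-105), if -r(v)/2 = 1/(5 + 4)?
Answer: 11095/3 ≈ 3698.3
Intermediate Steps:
z = -8
r(v) = -2/9 (r(v) = -2/(5 + 4) = -2/9)
y(Z, n) = -8 + Z
(y(r(1), 7) - 27)*(-105) = ((-8 - 2/9) - 27)*(-105) = (-74/9 - 27)*(-105) = -317/9*(-105) = 11095/3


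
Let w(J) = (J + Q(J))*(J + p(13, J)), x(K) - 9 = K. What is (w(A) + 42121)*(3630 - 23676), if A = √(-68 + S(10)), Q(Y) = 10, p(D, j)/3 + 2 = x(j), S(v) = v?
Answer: -843916554 - 1222806*I*√58 ≈ -8.4392e+8 - 9.3126e+6*I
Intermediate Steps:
x(K) = 9 + K
p(D, j) = 21 + 3*j (p(D, j) = -6 + 3*(9 + j) = -6 + (27 + 3*j) = 21 + 3*j)
A = I*√58 (A = √(-68 + 10) = √(-58) = I*√58 ≈ 7.6158*I)
w(J) = (10 + J)*(21 + 4*J) (w(J) = (J + 10)*(J + (21 + 3*J)) = (10 + J)*(21 + 4*J))
(w(A) + 42121)*(3630 - 23676) = ((210 + 4*(I*√58)² + 61*(I*√58)) + 42121)*(3630 - 23676) = ((210 + 4*(-58) + 61*I*√58) + 42121)*(-20046) = ((210 - 232 + 61*I*√58) + 42121)*(-20046) = ((-22 + 61*I*√58) + 42121)*(-20046) = (42099 + 61*I*√58)*(-20046) = -843916554 - 1222806*I*√58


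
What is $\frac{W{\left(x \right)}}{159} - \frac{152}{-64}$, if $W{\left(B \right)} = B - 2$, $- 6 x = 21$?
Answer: $\frac{2977}{1272} \approx 2.3404$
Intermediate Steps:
$x = - \frac{7}{2}$ ($x = \left(- \frac{1}{6}\right) 21 = - \frac{7}{2} \approx -3.5$)
$W{\left(B \right)} = -2 + B$ ($W{\left(B \right)} = B - 2 = -2 + B$)
$\frac{W{\left(x \right)}}{159} - \frac{152}{-64} = \frac{-2 - \frac{7}{2}}{159} - \frac{152}{-64} = \left(- \frac{11}{2}\right) \frac{1}{159} - - \frac{19}{8} = - \frac{11}{318} + \frac{19}{8} = \frac{2977}{1272}$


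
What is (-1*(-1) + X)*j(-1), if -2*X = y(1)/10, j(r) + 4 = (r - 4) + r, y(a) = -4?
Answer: -12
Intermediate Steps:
j(r) = -8 + 2*r (j(r) = -4 + ((r - 4) + r) = -4 + ((-4 + r) + r) = -4 + (-4 + 2*r) = -8 + 2*r)
X = ⅕ (X = -(-2)/10 = -½*(-⅖) = ⅕ ≈ 0.20000)
(-1*(-1) + X)*j(-1) = (-1*(-1) + ⅕)*(-8 + 2*(-1)) = (1 + ⅕)*(-8 - 2) = (6/5)*(-10) = -12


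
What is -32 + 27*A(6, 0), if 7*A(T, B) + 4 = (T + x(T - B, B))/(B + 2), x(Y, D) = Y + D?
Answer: -170/7 ≈ -24.286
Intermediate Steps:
x(Y, D) = D + Y
A(T, B) = -4/7 + 2*T/(7*(2 + B)) (A(T, B) = -4/7 + ((T + (B + (T - B)))/(B + 2))/7 = -4/7 + ((T + T)/(2 + B))/7 = -4/7 + ((2*T)/(2 + B))/7 = -4/7 + (2*T/(2 + B))/7 = -4/7 + 2*T/(7*(2 + B)))
-32 + 27*A(6, 0) = -32 + 27*(2*(-4 + 6 - 2*0)/(7*(2 + 0))) = -32 + 27*((2/7)*(-4 + 6 + 0)/2) = -32 + 27*((2/7)*(1/2)*2) = -32 + 27*(2/7) = -32 + 54/7 = -170/7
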